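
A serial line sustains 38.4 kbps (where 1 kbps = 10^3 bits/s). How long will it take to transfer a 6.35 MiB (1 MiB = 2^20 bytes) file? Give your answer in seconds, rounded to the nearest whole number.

6.35 MiB = 6,658,457.6 bytes = 53,267,660.8 bits
38.4 kbps = 38,400 bits/s
time = 53,267,660.8 / 38,400 = 1,387 s

1,387 seconds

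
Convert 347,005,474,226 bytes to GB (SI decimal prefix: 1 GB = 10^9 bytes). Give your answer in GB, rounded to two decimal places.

347,005,474,226 bytes given.
1 GB = 1,000,000,000 bytes
347,005,474,226 / 1,000,000,000 = 347.01 GB

347.01 GB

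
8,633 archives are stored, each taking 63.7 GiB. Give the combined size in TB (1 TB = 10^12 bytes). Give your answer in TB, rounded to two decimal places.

Total = 8,633 × 63.7 GiB = 549922.1 GiB
= 549922.1 × 1,073,741,824 bytes = 590,474,358,711,910.4 bytes
1 TB = 1,000,000,000,000 bytes
590,474,358,711,910.4 / 1,000,000,000,000 = 590.47 TB

590.47 TB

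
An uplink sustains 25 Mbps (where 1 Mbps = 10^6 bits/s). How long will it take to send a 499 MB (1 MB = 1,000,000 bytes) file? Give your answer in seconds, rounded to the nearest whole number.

160 seconds

499 MB = 499,000,000 bytes = 3,992,000,000 bits
25 Mbps = 25,000,000 bits/s
time = 3,992,000,000 / 25,000,000 = 160 s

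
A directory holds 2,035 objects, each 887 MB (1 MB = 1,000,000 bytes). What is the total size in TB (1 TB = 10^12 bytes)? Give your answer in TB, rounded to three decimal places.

1.805 TB

Total = 2,035 × 887 MB = 1,805,045 MB
= 1,805,045 × 1,000,000 bytes = 1,805,045,000,000 bytes
1 TB = 1,000,000,000,000 bytes
1,805,045,000,000 / 1,000,000,000,000 = 1.805 TB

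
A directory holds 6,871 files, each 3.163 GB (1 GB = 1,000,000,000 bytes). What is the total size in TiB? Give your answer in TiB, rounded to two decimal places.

Total = 6,871 × 3.163 GB = 21732.973 GB
= 21732.973 × 1,000,000,000 bytes = 21,732,973,000,000 bytes
1 TiB = 1,099,511,627,776 bytes
21,732,973,000,000 / 1,099,511,627,776 = 19.77 TiB

19.77 TiB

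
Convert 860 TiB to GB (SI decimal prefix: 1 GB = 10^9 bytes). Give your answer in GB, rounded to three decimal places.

860 TiB × 1,099,511,627,776 bytes/TiB = 945,579,999,887,360 bytes
1 GB = 1,000,000,000 bytes
945,579,999,887,360 / 1,000,000,000 = 945,580.000 GB

945,580.000 GB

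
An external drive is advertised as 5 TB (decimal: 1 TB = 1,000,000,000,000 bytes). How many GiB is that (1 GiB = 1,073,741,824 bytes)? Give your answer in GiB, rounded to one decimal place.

5 TB = 5 × 10^12 bytes = 5,000,000,000,000 bytes
1 GiB = 1,073,741,824 bytes
5,000,000,000,000 / 1,073,741,824 = 4,656.6 GiB

4,656.6 GiB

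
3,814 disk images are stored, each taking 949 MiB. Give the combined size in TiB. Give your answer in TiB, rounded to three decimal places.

3.452 TiB

Total = 3,814 × 949 MiB = 3,619,486 MiB
= 3,619,486 × 1,048,576 bytes = 3,795,306,151,936 bytes
1 TiB = 1,099,511,627,776 bytes
3,795,306,151,936 / 1,099,511,627,776 = 3.452 TiB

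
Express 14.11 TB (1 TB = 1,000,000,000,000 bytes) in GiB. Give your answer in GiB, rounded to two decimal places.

14.11 TB × 1,000,000,000,000 bytes/TB = 14,110,000,000,000 bytes
1 GiB = 1,073,741,824 bytes
14,110,000,000,000 / 1,073,741,824 = 13,140.96 GiB

13,140.96 GiB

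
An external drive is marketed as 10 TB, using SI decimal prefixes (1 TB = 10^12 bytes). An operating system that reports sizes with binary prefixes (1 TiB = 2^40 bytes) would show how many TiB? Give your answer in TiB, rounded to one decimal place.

10 TB × 1,000,000,000,000 bytes/TB = 10,000,000,000,000 bytes
1 TiB = 1,099,511,627,776 bytes
10,000,000,000,000 / 1,099,511,627,776 = 9.1 TiB

9.1 TiB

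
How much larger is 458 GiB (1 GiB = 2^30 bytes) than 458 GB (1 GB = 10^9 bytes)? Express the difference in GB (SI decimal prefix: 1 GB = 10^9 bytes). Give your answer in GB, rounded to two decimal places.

33.77 GB

458 GiB = 458 × 1,073,741,824 = 491,773,755,392 bytes
458 GB = 458 × 1,000,000,000 = 458,000,000,000 bytes
difference = 33,773,755,392 bytes
33,773,755,392 / 1,000,000,000 = 33.77 GB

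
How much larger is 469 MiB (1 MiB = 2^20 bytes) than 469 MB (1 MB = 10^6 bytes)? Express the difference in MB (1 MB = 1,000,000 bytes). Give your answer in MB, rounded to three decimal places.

469 MiB = 469 × 1,048,576 = 491,782,144 bytes
469 MB = 469 × 1,000,000 = 469,000,000 bytes
difference = 22,782,144 bytes
22,782,144 / 1,000,000 = 22.782 MB

22.782 MB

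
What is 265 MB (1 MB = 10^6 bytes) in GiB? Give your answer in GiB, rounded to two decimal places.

0.25 GiB

265 MB = 265 × 10^6 bytes = 265,000,000 bytes
1 GiB = 1,073,741,824 bytes
265,000,000 / 1,073,741,824 = 0.25 GiB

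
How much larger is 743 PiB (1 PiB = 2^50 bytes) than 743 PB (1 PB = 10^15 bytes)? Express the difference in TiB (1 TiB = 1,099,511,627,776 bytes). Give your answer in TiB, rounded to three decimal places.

743 PiB = 743 × 1,125,899,906,842,624 = 836,543,630,784,069,632 bytes
743 PB = 743 × 1,000,000,000,000,000 = 743,000,000,000,000,000 bytes
difference = 93,543,630,784,069,632 bytes
93,543,630,784,069,632 / 1,099,511,627,776 = 85,077.437 TiB

85,077.437 TiB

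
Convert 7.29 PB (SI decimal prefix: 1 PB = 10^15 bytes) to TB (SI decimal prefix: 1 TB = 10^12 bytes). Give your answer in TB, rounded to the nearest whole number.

7.29 PB = 7.29 × 10^15 bytes = 7,290,000,000,000,000 bytes
1 TB = 1,000,000,000,000 bytes
7,290,000,000,000,000 / 1,000,000,000,000 = 7,290 TB

7,290 TB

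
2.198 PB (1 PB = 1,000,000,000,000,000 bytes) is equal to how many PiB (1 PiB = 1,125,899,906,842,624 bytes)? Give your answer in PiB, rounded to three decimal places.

1.952 PiB

2.198 PB × 1,000,000,000,000,000 bytes/PB = 2,198,000,000,000,000 bytes
1 PiB = 1,125,899,906,842,624 bytes
2,198,000,000,000,000 / 1,125,899,906,842,624 = 1.952 PiB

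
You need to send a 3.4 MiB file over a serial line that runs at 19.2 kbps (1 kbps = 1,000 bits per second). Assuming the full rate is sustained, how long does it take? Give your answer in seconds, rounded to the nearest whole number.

1,485 seconds

3.4 MiB = 3,565,158.4 bytes = 28,521,267.2 bits
19.2 kbps = 19,200 bits/s
time = 28,521,267.2 / 19,200 = 1,485 s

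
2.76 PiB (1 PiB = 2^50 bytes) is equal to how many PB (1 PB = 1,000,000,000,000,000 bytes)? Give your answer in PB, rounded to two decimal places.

2.76 PiB = 2.76 × 2^50 bytes = 3,107,483,742,885,642.24 bytes
1 PB = 1,000,000,000,000,000 bytes
3,107,483,742,885,642.24 / 1,000,000,000,000,000 = 3.11 PB

3.11 PB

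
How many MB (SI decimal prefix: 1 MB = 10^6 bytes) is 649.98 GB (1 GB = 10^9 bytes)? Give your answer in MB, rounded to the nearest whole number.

649,980 MB

649.98 GB = 649.98 × 10^9 bytes = 649,980,000,000 bytes
1 MB = 10^6 bytes = 1,000,000 bytes
649,980,000,000 / 1,000,000 = 649,980 MB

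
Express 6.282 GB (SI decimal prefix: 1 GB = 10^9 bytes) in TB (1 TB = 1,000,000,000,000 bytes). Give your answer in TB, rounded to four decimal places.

0.0063 TB

6.282 GB = 6.282 × 10^9 bytes = 6,282,000,000 bytes
1 TB = 1,000,000,000,000 bytes
6,282,000,000 / 1,000,000,000,000 = 0.0063 TB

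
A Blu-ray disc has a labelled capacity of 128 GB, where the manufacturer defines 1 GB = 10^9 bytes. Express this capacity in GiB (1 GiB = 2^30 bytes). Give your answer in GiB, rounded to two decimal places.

119.21 GiB

128 GB = 128 × 10^9 bytes = 128,000,000,000 bytes
1 GiB = 2^30 bytes = 1,073,741,824 bytes
128,000,000,000 / 1,073,741,824 = 119.21 GiB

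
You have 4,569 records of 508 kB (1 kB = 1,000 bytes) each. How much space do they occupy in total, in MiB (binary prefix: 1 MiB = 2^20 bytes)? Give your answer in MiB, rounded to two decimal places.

Total = 4,569 × 508 kB = 2,321,052 kB
= 2,321,052 × 1,000 bytes = 2,321,052,000 bytes
1 MiB = 1,048,576 bytes
2,321,052,000 / 1,048,576 = 2,213.53 MiB

2,213.53 MiB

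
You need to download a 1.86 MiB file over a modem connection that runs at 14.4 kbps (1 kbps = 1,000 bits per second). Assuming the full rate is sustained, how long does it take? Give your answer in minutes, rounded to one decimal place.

1.86 MiB = 1,950,351.36 bytes = 15,602,810.88 bits
14.4 kbps = 14,400 bits/s
time = 15,602,810.88 / 14,400 = 1,083.53 s
1,083.53 s / 60 = 18.1 minutes

18.1 minutes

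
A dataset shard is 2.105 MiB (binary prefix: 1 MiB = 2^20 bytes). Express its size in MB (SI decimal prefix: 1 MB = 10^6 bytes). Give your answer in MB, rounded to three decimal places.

2.105 MiB × 1,048,576 bytes/MiB = 2,207,252.48 bytes
1 MB = 1,000,000 bytes
2,207,252.48 / 1,000,000 = 2.207 MB

2.207 MB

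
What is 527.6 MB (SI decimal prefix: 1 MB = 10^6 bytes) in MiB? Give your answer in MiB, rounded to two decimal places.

527.6 MB = 527.6 × 10^6 bytes = 527,600,000 bytes
1 MiB = 1,048,576 bytes
527,600,000 / 1,048,576 = 503.16 MiB

503.16 MiB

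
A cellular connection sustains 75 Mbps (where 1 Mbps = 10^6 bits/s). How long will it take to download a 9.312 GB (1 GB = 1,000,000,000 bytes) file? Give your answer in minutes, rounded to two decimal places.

16.55 minutes

9.312 GB = 9,312,000,000 bytes = 74,496,000,000 bits
75 Mbps = 75,000,000 bits/s
time = 74,496,000,000 / 75,000,000 = 993.280 s
993.280 s / 60 = 16.55 minutes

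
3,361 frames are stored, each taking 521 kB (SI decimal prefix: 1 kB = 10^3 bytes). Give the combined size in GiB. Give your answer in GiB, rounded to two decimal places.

Total = 3,361 × 521 kB = 1,751,081 kB
= 1,751,081 × 1,000 bytes = 1,751,081,000 bytes
1 GiB = 1,073,741,824 bytes
1,751,081,000 / 1,073,741,824 = 1.63 GiB

1.63 GiB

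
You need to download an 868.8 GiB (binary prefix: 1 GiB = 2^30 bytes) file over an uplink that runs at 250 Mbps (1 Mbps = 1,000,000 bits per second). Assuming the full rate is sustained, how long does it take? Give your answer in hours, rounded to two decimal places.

8.29 hours

868.8 GiB = 932,866,896,691.2 bytes = 7,462,935,173,529.6 bits
250 Mbps = 250,000,000 bits/s
time = 7,462,935,173,529.6 / 250,000,000 = 29,851.7407 s
29,851.7407 s / 3600 = 8.29 hours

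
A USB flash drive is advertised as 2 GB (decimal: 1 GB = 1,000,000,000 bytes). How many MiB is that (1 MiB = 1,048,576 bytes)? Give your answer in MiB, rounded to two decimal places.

2 GB × 1,000,000,000 bytes/GB = 2,000,000,000 bytes
1 MiB = 2^20 bytes = 1,048,576 bytes
2,000,000,000 / 1,048,576 = 1,907.35 MiB

1,907.35 MiB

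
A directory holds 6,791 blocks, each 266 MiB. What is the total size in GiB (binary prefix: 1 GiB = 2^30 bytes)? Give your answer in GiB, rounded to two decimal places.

Total = 6,791 × 266 MiB = 1,806,406 MiB
= 1,806,406 × 1,048,576 bytes = 1,894,153,977,856 bytes
1 GiB = 1,073,741,824 bytes
1,894,153,977,856 / 1,073,741,824 = 1,764.07 GiB

1,764.07 GiB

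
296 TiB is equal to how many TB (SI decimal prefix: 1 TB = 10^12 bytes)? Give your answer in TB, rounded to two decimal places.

296 TiB × 1,099,511,627,776 bytes/TiB = 325,455,441,821,696 bytes
1 TB = 1,000,000,000,000 bytes
325,455,441,821,696 / 1,000,000,000,000 = 325.46 TB

325.46 TB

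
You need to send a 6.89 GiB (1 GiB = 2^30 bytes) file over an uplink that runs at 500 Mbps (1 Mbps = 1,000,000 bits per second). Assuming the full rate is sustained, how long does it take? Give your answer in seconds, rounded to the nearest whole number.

118 seconds

6.89 GiB = 7,398,081,167.36 bytes = 59,184,649,338.88 bits
500 Mbps = 500,000,000 bits/s
time = 59,184,649,338.88 / 500,000,000 = 118 s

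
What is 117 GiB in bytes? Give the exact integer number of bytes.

117 × 1,073,741,824 = 125,627,793,408 bytes  (1 GiB = 2^30 bytes)

125,627,793,408 bytes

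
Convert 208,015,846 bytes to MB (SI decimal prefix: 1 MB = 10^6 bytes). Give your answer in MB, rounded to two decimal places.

208,015,846 bytes given.
1 MB = 1,000,000 bytes
208,015,846 / 1,000,000 = 208.02 MB

208.02 MB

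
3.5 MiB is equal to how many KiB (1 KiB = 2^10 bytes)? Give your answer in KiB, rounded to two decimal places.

3,584.00 KiB

3.5 MiB = 3.5 × 2^20 bytes = 3,670,016 bytes
1 KiB = 1,024 bytes
3,670,016 / 1,024 = 3,584.00 KiB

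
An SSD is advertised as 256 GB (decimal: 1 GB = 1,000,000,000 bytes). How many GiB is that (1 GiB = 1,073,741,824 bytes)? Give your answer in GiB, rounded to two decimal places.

238.42 GiB

256 GB = 256 × 10^9 bytes = 256,000,000,000 bytes
1 GiB = 1,073,741,824 bytes
256,000,000,000 / 1,073,741,824 = 238.42 GiB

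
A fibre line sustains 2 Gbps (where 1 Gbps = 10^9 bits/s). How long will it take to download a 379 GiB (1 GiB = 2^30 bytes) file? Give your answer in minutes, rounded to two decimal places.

27.13 minutes

379 GiB = 406,948,151,296 bytes = 3,255,585,210,368 bits
2 Gbps = 2,000,000,000 bits/s
time = 3,255,585,210,368 / 2,000,000,000 = 1,627.793 s
1,627.793 s / 60 = 27.13 minutes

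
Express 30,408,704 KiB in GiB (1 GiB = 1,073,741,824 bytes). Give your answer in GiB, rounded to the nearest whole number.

30,408,704 KiB × 1,024 bytes/KiB = 31,138,512,896 bytes
1 GiB = 2^30 bytes = 1,073,741,824 bytes
31,138,512,896 / 1,073,741,824 = 29 GiB

29 GiB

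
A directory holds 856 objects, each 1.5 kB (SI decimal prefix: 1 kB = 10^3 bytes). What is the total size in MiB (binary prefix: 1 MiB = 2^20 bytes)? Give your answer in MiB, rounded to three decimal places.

1.225 MiB

Total = 856 × 1.5 kB = 1284 kB
= 1284 × 1,000 bytes = 1,284,000 bytes
1 MiB = 1,048,576 bytes
1,284,000 / 1,048,576 = 1.225 MiB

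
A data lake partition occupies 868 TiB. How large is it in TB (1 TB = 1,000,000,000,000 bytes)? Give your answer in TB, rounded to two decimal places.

868 TiB × 1,099,511,627,776 bytes/TiB = 954,376,092,909,568 bytes
1 TB = 1,000,000,000,000 bytes
954,376,092,909,568 / 1,000,000,000,000 = 954.38 TB

954.38 TB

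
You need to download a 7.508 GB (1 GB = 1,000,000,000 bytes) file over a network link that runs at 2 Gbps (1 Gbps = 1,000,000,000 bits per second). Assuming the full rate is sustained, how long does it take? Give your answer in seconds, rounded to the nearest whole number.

7.508 GB = 7,508,000,000 bytes = 60,064,000,000 bits
2 Gbps = 2,000,000,000 bits/s
time = 60,064,000,000 / 2,000,000,000 = 30 s

30 seconds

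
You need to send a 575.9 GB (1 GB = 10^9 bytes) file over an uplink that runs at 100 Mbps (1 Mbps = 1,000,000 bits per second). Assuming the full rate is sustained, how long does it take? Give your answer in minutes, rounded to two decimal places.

575.9 GB = 575,900,000,000 bytes = 4,607,200,000,000 bits
100 Mbps = 100,000,000 bits/s
time = 4,607,200,000,000 / 100,000,000 = 46,072.000 s
46,072.000 s / 60 = 767.87 minutes

767.87 minutes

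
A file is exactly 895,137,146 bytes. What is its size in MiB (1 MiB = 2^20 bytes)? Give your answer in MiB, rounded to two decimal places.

895,137,146 bytes given.
1 MiB = 2^20 bytes = 1,048,576 bytes
895,137,146 / 1,048,576 = 853.67 MiB

853.67 MiB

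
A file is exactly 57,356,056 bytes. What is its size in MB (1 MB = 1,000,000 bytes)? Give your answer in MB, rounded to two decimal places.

57.36 MB

57,356,056 bytes given.
1 MB = 10^6 bytes = 1,000,000 bytes
57,356,056 / 1,000,000 = 57.36 MB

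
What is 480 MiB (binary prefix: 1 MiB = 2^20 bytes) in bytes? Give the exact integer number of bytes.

503,316,480 bytes

480 × 1,048,576 = 503,316,480 bytes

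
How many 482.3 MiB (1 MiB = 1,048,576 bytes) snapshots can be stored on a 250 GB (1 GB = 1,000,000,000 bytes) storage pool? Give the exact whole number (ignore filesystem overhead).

494

Capacity: 250 GB = 250,000,000,000 bytes
Per item: 482.3 MiB = 505,728,204.8 bytes
⌊250,000,000,000 / 505,728,204.8⌋ = 494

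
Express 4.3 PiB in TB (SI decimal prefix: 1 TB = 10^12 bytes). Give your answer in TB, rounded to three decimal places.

4,841.370 TB

4.3 PiB × 1,125,899,906,842,624 bytes/PiB = 4,841,369,599,423,283.2 bytes
1 TB = 10^12 bytes = 1,000,000,000,000 bytes
4,841,369,599,423,283.2 / 1,000,000,000,000 = 4,841.370 TB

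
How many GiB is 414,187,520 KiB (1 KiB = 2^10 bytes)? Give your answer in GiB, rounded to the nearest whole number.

395 GiB

414,187,520 KiB = 414,187,520 × 2^10 bytes = 424,128,020,480 bytes
1 GiB = 2^30 bytes = 1,073,741,824 bytes
424,128,020,480 / 1,073,741,824 = 395 GiB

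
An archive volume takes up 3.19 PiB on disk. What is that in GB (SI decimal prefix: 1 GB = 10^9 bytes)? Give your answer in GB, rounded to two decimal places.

3,591,620.70 GB

3.19 PiB × 1,125,899,906,842,624 bytes/PiB = 3,591,620,702,827,970.56 bytes
1 GB = 10^9 bytes = 1,000,000,000 bytes
3,591,620,702,827,970.56 / 1,000,000,000 = 3,591,620.70 GB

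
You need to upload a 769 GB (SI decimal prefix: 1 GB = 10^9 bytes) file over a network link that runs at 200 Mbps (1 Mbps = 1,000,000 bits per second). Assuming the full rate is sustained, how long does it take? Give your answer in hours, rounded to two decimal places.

8.54 hours

769 GB = 769,000,000,000 bytes = 6,152,000,000,000 bits
200 Mbps = 200,000,000 bits/s
time = 6,152,000,000,000 / 200,000,000 = 30,760.0000 s
30,760.0000 s / 3600 = 8.54 hours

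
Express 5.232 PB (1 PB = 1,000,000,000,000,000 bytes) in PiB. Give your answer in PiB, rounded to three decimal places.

5.232 PB = 5.232 × 10^15 bytes = 5,232,000,000,000,000 bytes
1 PiB = 1,125,899,906,842,624 bytes
5,232,000,000,000,000 / 1,125,899,906,842,624 = 4.647 PiB

4.647 PiB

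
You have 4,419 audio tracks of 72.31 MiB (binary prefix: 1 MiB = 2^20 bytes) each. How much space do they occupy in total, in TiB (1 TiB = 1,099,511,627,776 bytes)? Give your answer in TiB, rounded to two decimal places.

Total = 4,419 × 72.31 MiB = 319537.89 MiB
= 319537.89 × 1,048,576 bytes = 335,059,762,544.64 bytes
1 TiB = 1,099,511,627,776 bytes
335,059,762,544.64 / 1,099,511,627,776 = 0.30 TiB

0.30 TiB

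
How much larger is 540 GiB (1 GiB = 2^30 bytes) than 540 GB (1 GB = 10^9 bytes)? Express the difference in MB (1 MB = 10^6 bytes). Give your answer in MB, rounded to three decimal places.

39,820.585 MB

540 GiB = 540 × 1,073,741,824 = 579,820,584,960 bytes
540 GB = 540 × 1,000,000,000 = 540,000,000,000 bytes
difference = 39,820,584,960 bytes
39,820,584,960 / 1,000,000 = 39,820.585 MB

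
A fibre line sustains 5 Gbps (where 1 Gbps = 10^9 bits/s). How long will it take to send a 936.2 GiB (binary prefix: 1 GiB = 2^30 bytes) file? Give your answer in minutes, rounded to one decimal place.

26.8 minutes

936.2 GiB = 1,005,237,095,628.8 bytes = 8,041,896,765,030.4 bits
5 Gbps = 5,000,000,000 bits/s
time = 8,041,896,765,030.4 / 5,000,000,000 = 1,608.38 s
1,608.38 s / 60 = 26.8 minutes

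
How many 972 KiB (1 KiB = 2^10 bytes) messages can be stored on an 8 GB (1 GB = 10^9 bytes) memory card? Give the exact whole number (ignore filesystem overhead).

Capacity: 8 GB = 8,000,000,000 bytes
Per item: 972 KiB = 995,328 bytes
⌊8,000,000,000 / 995,328⌋ = 8,037

8,037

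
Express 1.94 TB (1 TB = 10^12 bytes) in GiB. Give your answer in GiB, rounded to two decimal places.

1,806.77 GiB

1.94 TB = 1.94 × 10^12 bytes = 1,940,000,000,000 bytes
1 GiB = 2^30 bytes = 1,073,741,824 bytes
1,940,000,000,000 / 1,073,741,824 = 1,806.77 GiB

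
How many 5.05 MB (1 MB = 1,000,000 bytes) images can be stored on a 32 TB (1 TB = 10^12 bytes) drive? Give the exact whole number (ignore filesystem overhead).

6,336,633

Capacity: 32 TB = 32,000,000,000,000 bytes
Per item: 5.05 MB = 5,050,000 bytes
⌊32,000,000,000,000 / 5,050,000⌋ = 6,336,633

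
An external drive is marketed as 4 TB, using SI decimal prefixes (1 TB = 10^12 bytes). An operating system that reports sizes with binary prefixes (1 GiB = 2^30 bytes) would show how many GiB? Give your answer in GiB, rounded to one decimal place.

3,725.3 GiB

4 TB × 1,000,000,000,000 bytes/TB = 4,000,000,000,000 bytes
1 GiB = 2^30 bytes = 1,073,741,824 bytes
4,000,000,000,000 / 1,073,741,824 = 3,725.3 GiB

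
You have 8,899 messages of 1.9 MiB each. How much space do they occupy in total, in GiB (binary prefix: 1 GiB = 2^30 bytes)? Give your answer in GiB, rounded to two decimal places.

16.51 GiB

Total = 8,899 × 1.9 MiB = 16908.1 MiB
= 16908.1 × 1,048,576 bytes = 17,729,427,865.6 bytes
1 GiB = 1,073,741,824 bytes
17,729,427,865.6 / 1,073,741,824 = 16.51 GiB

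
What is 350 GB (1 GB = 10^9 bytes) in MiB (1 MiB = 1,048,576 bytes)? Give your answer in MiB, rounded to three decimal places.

350 GB = 350 × 10^9 bytes = 350,000,000,000 bytes
1 MiB = 1,048,576 bytes
350,000,000,000 / 1,048,576 = 333,786.011 MiB

333,786.011 MiB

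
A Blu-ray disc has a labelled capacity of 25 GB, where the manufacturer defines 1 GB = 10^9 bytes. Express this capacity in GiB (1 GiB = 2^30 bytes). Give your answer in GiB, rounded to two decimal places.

23.28 GiB

25 GB × 1,000,000,000 bytes/GB = 25,000,000,000 bytes
1 GiB = 1,073,741,824 bytes
25,000,000,000 / 1,073,741,824 = 23.28 GiB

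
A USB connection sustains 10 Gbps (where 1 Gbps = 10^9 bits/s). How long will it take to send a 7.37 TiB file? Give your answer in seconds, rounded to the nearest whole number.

6,483 seconds

7.37 TiB = 8,103,400,696,709.12 bytes = 64,827,205,573,672.96 bits
10 Gbps = 10,000,000,000 bits/s
time = 64,827,205,573,672.96 / 10,000,000,000 = 6,483 s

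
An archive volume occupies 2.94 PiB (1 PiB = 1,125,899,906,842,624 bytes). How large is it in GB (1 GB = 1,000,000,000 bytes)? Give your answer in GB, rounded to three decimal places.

2.94 PiB × 1,125,899,906,842,624 bytes/PiB = 3,310,145,726,117,314.56 bytes
1 GB = 1,000,000,000 bytes
3,310,145,726,117,314.56 / 1,000,000,000 = 3,310,145.726 GB

3,310,145.726 GB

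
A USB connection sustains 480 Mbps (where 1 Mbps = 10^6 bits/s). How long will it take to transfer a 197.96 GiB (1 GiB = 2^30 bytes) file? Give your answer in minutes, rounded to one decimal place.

197.96 GiB = 212,557,931,479.04 bytes = 1,700,463,451,832.32 bits
480 Mbps = 480,000,000 bits/s
time = 1,700,463,451,832.32 / 480,000,000 = 3,542.63 s
3,542.63 s / 60 = 59.0 minutes

59.0 minutes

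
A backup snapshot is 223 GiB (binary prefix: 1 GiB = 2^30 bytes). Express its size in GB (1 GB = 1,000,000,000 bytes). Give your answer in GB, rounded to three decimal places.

239.444 GB

223 GiB × 1,073,741,824 bytes/GiB = 239,444,426,752 bytes
1 GB = 10^9 bytes = 1,000,000,000 bytes
239,444,426,752 / 1,000,000,000 = 239.444 GB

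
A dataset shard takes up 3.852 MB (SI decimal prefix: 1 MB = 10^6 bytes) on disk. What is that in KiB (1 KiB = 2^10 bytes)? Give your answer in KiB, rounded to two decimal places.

3,761.72 KiB

3.852 MB = 3.852 × 10^6 bytes = 3,852,000 bytes
1 KiB = 1,024 bytes
3,852,000 / 1,024 = 3,761.72 KiB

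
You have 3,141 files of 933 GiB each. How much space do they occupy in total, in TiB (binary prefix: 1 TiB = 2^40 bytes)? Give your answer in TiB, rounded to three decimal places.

Total = 3,141 × 933 GiB = 2,930,553 GiB
= 2,930,553 × 1,073,741,824 bytes = 3,146,657,323,548,672 bytes
1 TiB = 1,099,511,627,776 bytes
3,146,657,323,548,672 / 1,099,511,627,776 = 2,861.868 TiB

2,861.868 TiB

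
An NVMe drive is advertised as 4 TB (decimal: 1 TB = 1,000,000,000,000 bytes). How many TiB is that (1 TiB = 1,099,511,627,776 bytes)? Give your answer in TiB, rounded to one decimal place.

4 TB × 1,000,000,000,000 bytes/TB = 4,000,000,000,000 bytes
1 TiB = 2^40 bytes = 1,099,511,627,776 bytes
4,000,000,000,000 / 1,099,511,627,776 = 3.6 TiB

3.6 TiB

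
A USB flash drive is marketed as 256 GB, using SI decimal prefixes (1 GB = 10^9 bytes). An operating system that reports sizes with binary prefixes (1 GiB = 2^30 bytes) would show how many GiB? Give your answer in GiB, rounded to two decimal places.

256 GB = 256 × 10^9 bytes = 256,000,000,000 bytes
1 GiB = 2^30 bytes = 1,073,741,824 bytes
256,000,000,000 / 1,073,741,824 = 238.42 GiB

238.42 GiB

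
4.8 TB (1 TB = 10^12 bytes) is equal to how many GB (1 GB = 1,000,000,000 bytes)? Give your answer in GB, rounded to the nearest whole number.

4.8 TB × 1,000,000,000,000 bytes/TB = 4,800,000,000,000 bytes
1 GB = 10^9 bytes = 1,000,000,000 bytes
4,800,000,000,000 / 1,000,000,000 = 4,800 GB

4,800 GB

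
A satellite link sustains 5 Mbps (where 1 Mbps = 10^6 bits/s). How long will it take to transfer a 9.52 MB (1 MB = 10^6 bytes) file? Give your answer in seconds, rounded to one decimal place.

9.52 MB = 9,520,000 bytes = 76,160,000 bits
5 Mbps = 5,000,000 bits/s
time = 76,160,000 / 5,000,000 = 15.2 s

15.2 seconds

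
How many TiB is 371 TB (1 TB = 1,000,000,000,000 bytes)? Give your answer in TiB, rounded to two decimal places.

337.42 TiB

371 TB = 371 × 10^12 bytes = 371,000,000,000,000 bytes
1 TiB = 1,099,511,627,776 bytes
371,000,000,000,000 / 1,099,511,627,776 = 337.42 TiB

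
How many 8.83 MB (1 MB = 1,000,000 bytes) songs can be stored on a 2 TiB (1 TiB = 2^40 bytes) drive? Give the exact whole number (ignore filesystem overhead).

Capacity: 2 TiB = 2,199,023,255,552 bytes
Per item: 8.83 MB = 8,830,000 bytes
⌊2,199,023,255,552 / 8,830,000⌋ = 249,040

249,040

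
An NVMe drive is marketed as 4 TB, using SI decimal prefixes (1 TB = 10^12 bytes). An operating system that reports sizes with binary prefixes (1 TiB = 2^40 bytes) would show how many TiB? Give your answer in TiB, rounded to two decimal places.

4 TB = 4 × 10^12 bytes = 4,000,000,000,000 bytes
1 TiB = 1,099,511,627,776 bytes
4,000,000,000,000 / 1,099,511,627,776 = 3.64 TiB

3.64 TiB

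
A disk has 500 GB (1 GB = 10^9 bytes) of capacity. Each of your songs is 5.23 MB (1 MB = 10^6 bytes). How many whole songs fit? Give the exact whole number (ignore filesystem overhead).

Capacity: 500 GB = 500,000,000,000 bytes
Per item: 5.23 MB = 5,230,000 bytes
⌊500,000,000,000 / 5,230,000⌋ = 95,602

95,602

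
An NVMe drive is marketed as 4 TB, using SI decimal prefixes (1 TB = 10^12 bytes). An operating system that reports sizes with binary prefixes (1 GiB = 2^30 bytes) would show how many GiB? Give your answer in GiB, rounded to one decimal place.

3,725.3 GiB

4 TB = 4 × 10^12 bytes = 4,000,000,000,000 bytes
1 GiB = 1,073,741,824 bytes
4,000,000,000,000 / 1,073,741,824 = 3,725.3 GiB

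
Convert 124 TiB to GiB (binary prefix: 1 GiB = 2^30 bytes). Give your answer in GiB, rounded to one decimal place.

126,976.0 GiB

124 TiB = 124 × 2^40 bytes = 136,339,441,844,224 bytes
1 GiB = 1,073,741,824 bytes
136,339,441,844,224 / 1,073,741,824 = 126,976.0 GiB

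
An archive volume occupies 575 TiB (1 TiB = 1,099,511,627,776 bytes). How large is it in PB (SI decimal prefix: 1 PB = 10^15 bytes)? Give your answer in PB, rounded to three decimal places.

0.632 PB

575 TiB = 575 × 2^40 bytes = 632,219,185,971,200 bytes
1 PB = 1,000,000,000,000,000 bytes
632,219,185,971,200 / 1,000,000,000,000,000 = 0.632 PB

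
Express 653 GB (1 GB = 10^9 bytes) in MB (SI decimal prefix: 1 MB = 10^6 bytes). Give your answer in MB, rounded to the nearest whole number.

653,000 MB

653 GB = 653 × 10^9 bytes = 653,000,000,000 bytes
1 MB = 1,000,000 bytes
653,000,000,000 / 1,000,000 = 653,000 MB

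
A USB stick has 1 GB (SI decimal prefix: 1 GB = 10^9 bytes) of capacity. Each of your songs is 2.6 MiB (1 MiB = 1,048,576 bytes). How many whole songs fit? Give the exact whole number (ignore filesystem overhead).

Capacity: 1 GB = 1,000,000,000 bytes
Per item: 2.6 MiB = 2,726,297.6 bytes
⌊1,000,000,000 / 2,726,297.6⌋ = 366

366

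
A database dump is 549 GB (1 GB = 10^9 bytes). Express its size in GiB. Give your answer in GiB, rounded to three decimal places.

511.296 GiB

549 GB × 1,000,000,000 bytes/GB = 549,000,000,000 bytes
1 GiB = 2^30 bytes = 1,073,741,824 bytes
549,000,000,000 / 1,073,741,824 = 511.296 GiB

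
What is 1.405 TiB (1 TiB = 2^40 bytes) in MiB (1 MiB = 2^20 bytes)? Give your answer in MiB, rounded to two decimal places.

1.405 TiB = 1.405 × 2^40 bytes = 1,544,813,837,025.28 bytes
1 MiB = 1,048,576 bytes
1,544,813,837,025.28 / 1,048,576 = 1,473,249.28 MiB

1,473,249.28 MiB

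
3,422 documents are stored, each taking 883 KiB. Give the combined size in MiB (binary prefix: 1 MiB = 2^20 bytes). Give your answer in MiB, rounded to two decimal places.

2,950.81 MiB

Total = 3,422 × 883 KiB = 3,021,626 KiB
= 3,021,626 × 1,024 bytes = 3,094,145,024 bytes
1 MiB = 1,048,576 bytes
3,094,145,024 / 1,048,576 = 2,950.81 MiB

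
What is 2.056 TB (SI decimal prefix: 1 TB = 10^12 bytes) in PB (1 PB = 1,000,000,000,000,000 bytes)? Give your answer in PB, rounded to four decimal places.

2.056 TB × 1,000,000,000,000 bytes/TB = 2,056,000,000,000 bytes
1 PB = 1,000,000,000,000,000 bytes
2,056,000,000,000 / 1,000,000,000,000,000 = 0.0021 PB

0.0021 PB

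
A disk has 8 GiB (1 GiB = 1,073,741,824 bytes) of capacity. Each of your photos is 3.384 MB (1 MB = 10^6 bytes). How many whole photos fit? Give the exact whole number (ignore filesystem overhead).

2,538

Capacity: 8 GiB = 8,589,934,592 bytes
Per item: 3.384 MB = 3,384,000 bytes
⌊8,589,934,592 / 3,384,000⌋ = 2,538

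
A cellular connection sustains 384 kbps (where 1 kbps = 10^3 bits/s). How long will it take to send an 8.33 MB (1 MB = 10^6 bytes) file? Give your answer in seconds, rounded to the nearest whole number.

8.33 MB = 8,330,000 bytes = 66,640,000 bits
384 kbps = 384,000 bits/s
time = 66,640,000 / 384,000 = 174 s

174 seconds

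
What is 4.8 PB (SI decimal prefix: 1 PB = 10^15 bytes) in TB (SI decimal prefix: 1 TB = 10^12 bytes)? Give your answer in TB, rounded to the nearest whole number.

4.8 PB = 4.8 × 10^15 bytes = 4,800,000,000,000,000 bytes
1 TB = 1,000,000,000,000 bytes
4,800,000,000,000,000 / 1,000,000,000,000 = 4,800 TB

4,800 TB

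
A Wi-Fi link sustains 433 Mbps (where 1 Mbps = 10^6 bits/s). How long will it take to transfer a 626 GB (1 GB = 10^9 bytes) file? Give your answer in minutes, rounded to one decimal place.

626 GB = 626,000,000,000 bytes = 5,008,000,000,000 bits
433 Mbps = 433,000,000 bits/s
time = 5,008,000,000,000 / 433,000,000 = 11,565.82 s
11,565.82 s / 60 = 192.8 minutes

192.8 minutes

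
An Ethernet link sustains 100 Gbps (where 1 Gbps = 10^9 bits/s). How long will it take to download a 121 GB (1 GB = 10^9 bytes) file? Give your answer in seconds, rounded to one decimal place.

121 GB = 121,000,000,000 bytes = 968,000,000,000 bits
100 Gbps = 100,000,000,000 bits/s
time = 968,000,000,000 / 100,000,000,000 = 9.7 s

9.7 seconds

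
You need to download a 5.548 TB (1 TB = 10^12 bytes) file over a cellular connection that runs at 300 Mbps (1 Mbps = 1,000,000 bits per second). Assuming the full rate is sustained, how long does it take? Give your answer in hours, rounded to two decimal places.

5.548 TB = 5,548,000,000,000 bytes = 44,384,000,000,000 bits
300 Mbps = 300,000,000 bits/s
time = 44,384,000,000,000 / 300,000,000 = 147,946.6667 s
147,946.6667 s / 3600 = 41.10 hours

41.10 hours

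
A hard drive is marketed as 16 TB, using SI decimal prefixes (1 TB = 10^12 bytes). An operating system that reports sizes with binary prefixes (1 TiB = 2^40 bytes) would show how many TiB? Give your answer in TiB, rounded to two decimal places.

14.55 TiB

16 TB = 16 × 10^12 bytes = 16,000,000,000,000 bytes
1 TiB = 1,099,511,627,776 bytes
16,000,000,000,000 / 1,099,511,627,776 = 14.55 TiB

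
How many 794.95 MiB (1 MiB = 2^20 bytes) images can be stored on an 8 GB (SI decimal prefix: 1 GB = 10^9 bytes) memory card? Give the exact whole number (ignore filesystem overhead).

Capacity: 8 GB = 8,000,000,000 bytes
Per item: 794.95 MiB = 833,565,491.2 bytes
⌊8,000,000,000 / 833,565,491.2⌋ = 9

9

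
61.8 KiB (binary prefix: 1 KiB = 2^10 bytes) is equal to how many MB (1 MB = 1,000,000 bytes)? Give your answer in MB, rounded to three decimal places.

61.8 KiB = 61.8 × 2^10 bytes = 63,283.2 bytes
1 MB = 10^6 bytes = 1,000,000 bytes
63,283.2 / 1,000,000 = 0.063 MB

0.063 MB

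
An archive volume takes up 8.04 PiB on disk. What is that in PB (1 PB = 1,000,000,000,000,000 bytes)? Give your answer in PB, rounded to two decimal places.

9.05 PB

8.04 PiB × 1,125,899,906,842,624 bytes/PiB = 9,052,235,251,014,696.96 bytes
1 PB = 1,000,000,000,000,000 bytes
9,052,235,251,014,696.96 / 1,000,000,000,000,000 = 9.05 PB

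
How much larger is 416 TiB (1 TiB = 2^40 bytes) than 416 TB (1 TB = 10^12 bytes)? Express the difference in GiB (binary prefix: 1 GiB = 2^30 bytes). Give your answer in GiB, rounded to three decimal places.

416 TiB = 416 × 1,099,511,627,776 = 457,396,837,154,816 bytes
416 TB = 416 × 1,000,000,000,000 = 416,000,000,000,000 bytes
difference = 41,396,837,154,816 bytes
41,396,837,154,816 / 1,073,741,824 = 38,553.809 GiB

38,553.809 GiB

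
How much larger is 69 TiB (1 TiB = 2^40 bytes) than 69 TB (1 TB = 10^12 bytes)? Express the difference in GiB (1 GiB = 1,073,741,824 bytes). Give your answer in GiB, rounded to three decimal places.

69 TiB = 69 × 1,099,511,627,776 = 75,866,302,316,544 bytes
69 TB = 69 × 1,000,000,000,000 = 69,000,000,000,000 bytes
difference = 6,866,302,316,544 bytes
6,866,302,316,544 / 1,073,741,824 = 6,394.742 GiB

6,394.742 GiB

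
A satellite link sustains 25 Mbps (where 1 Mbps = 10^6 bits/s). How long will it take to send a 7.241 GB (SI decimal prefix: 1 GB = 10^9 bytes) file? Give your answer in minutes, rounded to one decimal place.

38.6 minutes

7.241 GB = 7,241,000,000 bytes = 57,928,000,000 bits
25 Mbps = 25,000,000 bits/s
time = 57,928,000,000 / 25,000,000 = 2,317.12 s
2,317.12 s / 60 = 38.6 minutes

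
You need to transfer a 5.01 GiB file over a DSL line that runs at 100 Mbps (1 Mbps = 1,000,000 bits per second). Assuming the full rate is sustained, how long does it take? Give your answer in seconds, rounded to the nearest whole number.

5.01 GiB = 5,379,446,538.24 bytes = 43,035,572,305.92 bits
100 Mbps = 100,000,000 bits/s
time = 43,035,572,305.92 / 100,000,000 = 430 s

430 seconds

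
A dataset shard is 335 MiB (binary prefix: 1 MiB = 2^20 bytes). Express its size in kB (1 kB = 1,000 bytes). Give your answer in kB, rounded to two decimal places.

335 MiB × 1,048,576 bytes/MiB = 351,272,960 bytes
1 kB = 10^3 bytes = 1,000 bytes
351,272,960 / 1,000 = 351,272.96 kB

351,272.96 kB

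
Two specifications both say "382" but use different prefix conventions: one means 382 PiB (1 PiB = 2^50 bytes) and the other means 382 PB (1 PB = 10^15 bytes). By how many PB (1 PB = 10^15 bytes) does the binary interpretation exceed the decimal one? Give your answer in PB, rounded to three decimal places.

382 PiB = 382 × 1,125,899,906,842,624 = 430,093,764,413,882,368 bytes
382 PB = 382 × 1,000,000,000,000,000 = 382,000,000,000,000,000 bytes
difference = 48,093,764,413,882,368 bytes
48,093,764,413,882,368 / 1,000,000,000,000,000 = 48.094 PB

48.094 PB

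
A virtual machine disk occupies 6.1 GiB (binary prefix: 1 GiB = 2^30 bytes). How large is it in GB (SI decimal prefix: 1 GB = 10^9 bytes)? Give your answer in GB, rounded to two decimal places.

6.1 GiB = 6.1 × 2^30 bytes = 6,549,825,126.4 bytes
1 GB = 10^9 bytes = 1,000,000,000 bytes
6,549,825,126.4 / 1,000,000,000 = 6.55 GB

6.55 GB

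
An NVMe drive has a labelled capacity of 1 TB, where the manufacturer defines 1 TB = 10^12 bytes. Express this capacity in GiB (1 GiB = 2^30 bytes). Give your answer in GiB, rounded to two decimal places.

1 TB = 1 × 10^12 bytes = 1,000,000,000,000 bytes
1 GiB = 1,073,741,824 bytes
1,000,000,000,000 / 1,073,741,824 = 931.32 GiB

931.32 GiB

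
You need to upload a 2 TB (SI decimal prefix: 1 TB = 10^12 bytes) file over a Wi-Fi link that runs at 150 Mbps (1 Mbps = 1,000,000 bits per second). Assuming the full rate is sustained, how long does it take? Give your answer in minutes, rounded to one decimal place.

2 TB = 2,000,000,000,000 bytes = 16,000,000,000,000 bits
150 Mbps = 150,000,000 bits/s
time = 16,000,000,000,000 / 150,000,000 = 106,666.67 s
106,666.67 s / 60 = 1,777.8 minutes

1,777.8 minutes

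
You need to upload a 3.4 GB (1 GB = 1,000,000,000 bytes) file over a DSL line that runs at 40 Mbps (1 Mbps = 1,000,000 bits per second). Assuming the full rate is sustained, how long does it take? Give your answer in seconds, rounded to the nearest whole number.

3.4 GB = 3,400,000,000 bytes = 27,200,000,000 bits
40 Mbps = 40,000,000 bits/s
time = 27,200,000,000 / 40,000,000 = 680 s

680 seconds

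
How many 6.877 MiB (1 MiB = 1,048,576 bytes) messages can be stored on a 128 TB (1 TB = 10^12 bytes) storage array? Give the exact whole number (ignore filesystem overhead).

Capacity: 128 TB = 128,000,000,000,000 bytes
Per item: 6.877 MiB = 7,211,057.152 bytes
⌊128,000,000,000,000 / 7,211,057.152⌋ = 17,750,518

17,750,518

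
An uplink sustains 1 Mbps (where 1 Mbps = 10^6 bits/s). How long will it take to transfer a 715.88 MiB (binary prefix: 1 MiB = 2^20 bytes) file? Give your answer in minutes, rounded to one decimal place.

100.1 minutes

715.88 MiB = 750,654,586.88 bytes = 6,005,236,695.04 bits
1 Mbps = 1,000,000 bits/s
time = 6,005,236,695.04 / 1,000,000 = 6,005.24 s
6,005.24 s / 60 = 100.1 minutes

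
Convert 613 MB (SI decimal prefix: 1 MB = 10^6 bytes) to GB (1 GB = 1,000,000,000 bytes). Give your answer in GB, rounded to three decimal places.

0.613 GB

613 MB × 1,000,000 bytes/MB = 613,000,000 bytes
1 GB = 10^9 bytes = 1,000,000,000 bytes
613,000,000 / 1,000,000,000 = 0.613 GB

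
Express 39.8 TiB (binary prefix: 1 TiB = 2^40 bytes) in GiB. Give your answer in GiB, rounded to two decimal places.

39.8 TiB × 1,099,511,627,776 bytes/TiB = 43,760,562,785,484.8 bytes
1 GiB = 2^30 bytes = 1,073,741,824 bytes
43,760,562,785,484.8 / 1,073,741,824 = 40,755.20 GiB

40,755.20 GiB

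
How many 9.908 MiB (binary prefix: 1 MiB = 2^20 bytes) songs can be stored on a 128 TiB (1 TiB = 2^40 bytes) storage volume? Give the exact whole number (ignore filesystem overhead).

Capacity: 128 TiB = 140,737,488,355,328 bytes
Per item: 9.908 MiB = 10,389,291.008 bytes
⌊140,737,488,355,328 / 10,389,291.008⌋ = 13,546,399

13,546,399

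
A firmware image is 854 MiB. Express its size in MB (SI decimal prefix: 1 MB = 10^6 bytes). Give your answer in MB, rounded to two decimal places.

895.48 MB

854 MiB = 854 × 2^20 bytes = 895,483,904 bytes
1 MB = 1,000,000 bytes
895,483,904 / 1,000,000 = 895.48 MB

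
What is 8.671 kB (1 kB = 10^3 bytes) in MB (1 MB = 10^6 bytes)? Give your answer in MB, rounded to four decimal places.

0.0087 MB

8.671 kB × 1,000 bytes/kB = 8,671 bytes
1 MB = 10^6 bytes = 1,000,000 bytes
8,671 / 1,000,000 = 0.0087 MB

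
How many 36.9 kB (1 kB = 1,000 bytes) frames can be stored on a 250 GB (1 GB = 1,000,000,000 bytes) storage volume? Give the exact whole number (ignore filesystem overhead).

6,775,067

Capacity: 250 GB = 250,000,000,000 bytes
Per item: 36.9 kB = 36,900 bytes
⌊250,000,000,000 / 36,900⌋ = 6,775,067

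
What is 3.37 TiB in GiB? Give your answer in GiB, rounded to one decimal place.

3,450.9 GiB

3.37 TiB = 3.37 × 2^40 bytes = 3,705,354,185,605.12 bytes
1 GiB = 2^30 bytes = 1,073,741,824 bytes
3,705,354,185,605.12 / 1,073,741,824 = 3,450.9 GiB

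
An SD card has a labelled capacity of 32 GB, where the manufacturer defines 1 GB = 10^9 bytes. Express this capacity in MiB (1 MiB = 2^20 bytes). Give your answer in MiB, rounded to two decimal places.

30,517.58 MiB

32 GB = 32 × 10^9 bytes = 32,000,000,000 bytes
1 MiB = 1,048,576 bytes
32,000,000,000 / 1,048,576 = 30,517.58 MiB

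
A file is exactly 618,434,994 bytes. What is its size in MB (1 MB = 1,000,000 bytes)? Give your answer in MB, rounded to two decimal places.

618,434,994 bytes given.
1 MB = 10^6 bytes = 1,000,000 bytes
618,434,994 / 1,000,000 = 618.43 MB

618.43 MB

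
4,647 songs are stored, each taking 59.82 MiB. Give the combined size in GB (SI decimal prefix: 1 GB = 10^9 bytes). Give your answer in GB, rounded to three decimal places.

291.487 GB

Total = 4,647 × 59.82 MiB = 277983.54 MiB
= 277983.54 × 1,048,576 bytes = 291,486,868,439.04 bytes
1 GB = 1,000,000,000 bytes
291,486,868,439.04 / 1,000,000,000 = 291.487 GB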